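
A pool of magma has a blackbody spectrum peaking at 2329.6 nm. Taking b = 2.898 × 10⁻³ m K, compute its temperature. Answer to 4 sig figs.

Wien's law gives T = b/λ_max = (2.898×10⁻³ m·K)/(2.3296×10⁻⁶ m) = 1244 K.

T ≈ 1244 K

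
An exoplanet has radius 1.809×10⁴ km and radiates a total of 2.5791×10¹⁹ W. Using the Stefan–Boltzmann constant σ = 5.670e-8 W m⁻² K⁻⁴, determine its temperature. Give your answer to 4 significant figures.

T ≈ 576.7 K

Surface area A = 4πR² = 4π(1.809×10⁷ m)² = 4.11232×10¹⁵ m².
P = σAT⁴ ⇒ T = (P/(σA))^(1/4) = (2.5791×10¹⁹/(5.670×10⁻⁸×4.11232×10¹⁵))^(1/4) = 576.7 K.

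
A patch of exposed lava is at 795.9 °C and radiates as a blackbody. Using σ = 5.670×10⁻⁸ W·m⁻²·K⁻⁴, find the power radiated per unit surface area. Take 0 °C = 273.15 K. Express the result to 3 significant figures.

I ≈ 7.41×10⁴ W/m²

T = 795.9 °C + 273.15 = 1069.05 K.
Stefan–Boltzmann: I = σT⁴ = 5.670×10⁻⁸ × (1069.05)⁴ = 7.41×10⁴ W/m².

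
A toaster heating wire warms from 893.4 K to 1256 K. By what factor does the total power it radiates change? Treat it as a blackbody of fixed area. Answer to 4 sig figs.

P₂/P₁ ≈ 3.906

P ∝ T⁴, so P₂/P₁ = (T₂/T₁)⁴ = (1256/893.4)⁴ = (1.40587)⁴ = 3.906.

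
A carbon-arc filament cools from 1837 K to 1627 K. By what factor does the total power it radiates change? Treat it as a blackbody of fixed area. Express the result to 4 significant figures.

P ∝ T⁴, so P₂/P₁ = (T₂/T₁)⁴ = (1627/1837)⁴ = (0.885683)⁴ = 0.6153.

P₂/P₁ ≈ 0.6153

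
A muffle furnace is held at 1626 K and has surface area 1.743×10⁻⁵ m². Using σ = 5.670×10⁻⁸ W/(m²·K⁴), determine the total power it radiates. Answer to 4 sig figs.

Area A = 1.743×10⁻⁵ m².
P = σAT⁴ = 5.670×10⁻⁸ × 1.743×10⁻⁵ × (1626)⁴ = 6.908 W.

P ≈ 6.908 W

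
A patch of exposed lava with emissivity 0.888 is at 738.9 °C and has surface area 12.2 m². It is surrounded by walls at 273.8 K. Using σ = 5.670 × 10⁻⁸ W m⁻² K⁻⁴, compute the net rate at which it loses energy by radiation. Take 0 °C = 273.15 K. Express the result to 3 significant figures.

T = 738.9 °C + 273.15 = 1012.05 K.
Area A = 12.2 m².
Net radiated power P_net = εσA(T⁴ − T₀⁴) = 0.888×5.670×10⁻⁸×12.2×(1012.05⁴ − 273.8⁴).
T⁴ − T₀⁴ = 1.04908×10¹² − 5.61997×10⁹ = 1.04346×10¹² K⁴, so P_net = 6.41×10⁵ W.

Net loss ≈ 6.41×10⁵ W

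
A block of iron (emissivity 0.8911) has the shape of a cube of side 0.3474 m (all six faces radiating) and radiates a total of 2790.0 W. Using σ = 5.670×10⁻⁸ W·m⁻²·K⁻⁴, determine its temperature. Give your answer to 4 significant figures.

Area A = 6s² = 6×(0.3474 m)² = 0.724121 m².
P = εσAT⁴ ⇒ T = (P/(εσA))^(1/4) = (2790.0/(0.8911×5.670×10⁻⁸×0.724121))^(1/4) = 525.5 K.

T ≈ 525.5 K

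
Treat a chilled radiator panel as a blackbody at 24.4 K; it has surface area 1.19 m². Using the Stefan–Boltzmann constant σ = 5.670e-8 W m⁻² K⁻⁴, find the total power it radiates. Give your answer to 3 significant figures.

P ≈ 0.0239 W

Area A = 1.19 m².
P = σAT⁴ = 5.670×10⁻⁸ × 1.19 × (24.4)⁴ = 0.0239 W.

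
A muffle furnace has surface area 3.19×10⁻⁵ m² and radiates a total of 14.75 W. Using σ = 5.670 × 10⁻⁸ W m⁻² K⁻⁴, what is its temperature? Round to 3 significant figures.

Area A = 3.19×10⁻⁵ m².
P = σAT⁴ ⇒ T = (P/(σA))^(1/4) = (14.75/(5.670×10⁻⁸×3.19×10⁻⁵))^(1/4) = 1.69×10³ K.

T ≈ 1.69×10³ K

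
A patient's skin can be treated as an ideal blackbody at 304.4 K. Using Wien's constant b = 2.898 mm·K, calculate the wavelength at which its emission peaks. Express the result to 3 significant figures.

λ_max ≈ 9.52 μm

Wien's displacement law: λ_max = b/T = (2.898×10⁻³ m·K)/(304.4 K) = 9.520×10⁻⁶ m.
That is 9.52 μm, in the infrared range.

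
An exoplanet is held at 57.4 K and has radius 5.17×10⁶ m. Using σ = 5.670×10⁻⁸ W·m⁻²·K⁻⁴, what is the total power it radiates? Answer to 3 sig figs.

Surface area A = 4πR² = 4π(5.17×10⁶ m)² = 3.35885×10¹⁴ m².
P = σAT⁴ = 5.670×10⁻⁸ × 3.35885×10¹⁴ × (57.4)⁴ = 2.07×10¹⁴ W.

P ≈ 2.07×10¹⁴ W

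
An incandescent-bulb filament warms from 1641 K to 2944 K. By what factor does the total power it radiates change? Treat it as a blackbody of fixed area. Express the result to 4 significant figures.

P ∝ T⁴, so P₂/P₁ = (T₂/T₁)⁴ = (2944/1641)⁴ = (1.79403)⁴ = 10.36.

P₂/P₁ ≈ 10.36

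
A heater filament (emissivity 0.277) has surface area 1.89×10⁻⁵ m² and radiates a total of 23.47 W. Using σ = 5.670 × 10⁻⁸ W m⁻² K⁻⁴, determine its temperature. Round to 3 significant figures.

Area A = 1.89×10⁻⁵ m².
P = εσAT⁴ ⇒ T = (P/(εσA))^(1/4) = (23.47/(0.277×5.670×10⁻⁸×1.89×10⁻⁵))^(1/4) = 2.98×10³ K.

T ≈ 2.98×10³ K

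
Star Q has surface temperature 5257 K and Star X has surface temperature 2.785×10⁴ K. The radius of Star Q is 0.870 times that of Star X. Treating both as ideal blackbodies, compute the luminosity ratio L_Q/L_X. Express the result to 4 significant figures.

L_Q/L_X ≈ 9.609×10⁻⁴

L ∝ R²T⁴, so L_Q/L_X = (R_Q/R_X)²(T_Q/T_X)⁴ = (0.870)² × (5257/2.785×10⁴)⁴ = 0.7569 × 1.26955×10⁻³ = 9.609×10⁻⁴.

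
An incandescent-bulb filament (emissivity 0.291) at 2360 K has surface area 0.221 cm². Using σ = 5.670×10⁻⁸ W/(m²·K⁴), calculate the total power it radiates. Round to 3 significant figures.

P ≈ 11.3 W

Area A = 0.221 cm² = 2.21×10⁻⁵ m².
P = εσAT⁴ = 0.291 × 5.670×10⁻⁸ × 2.21×10⁻⁵ × (2360)⁴ = 11.3 W.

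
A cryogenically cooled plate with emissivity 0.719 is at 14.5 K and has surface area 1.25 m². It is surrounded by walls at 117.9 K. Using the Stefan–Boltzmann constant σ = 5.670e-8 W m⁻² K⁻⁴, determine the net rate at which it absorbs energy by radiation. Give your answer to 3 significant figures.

Area A = 1.25 m².
Net radiated power P_net = εσA(T⁴ − T₀⁴) = 0.719×5.670×10⁻⁸×1.25×(14.5⁴ − 117.9⁴).
T⁴ − T₀⁴ = 44205.1 − 1.93221×10⁸ = -1.93177×10⁸ K⁴, so P_net = -9.84 W — negative, meaning a net gain of 9.84 W.

Net gain ≈ 9.84 W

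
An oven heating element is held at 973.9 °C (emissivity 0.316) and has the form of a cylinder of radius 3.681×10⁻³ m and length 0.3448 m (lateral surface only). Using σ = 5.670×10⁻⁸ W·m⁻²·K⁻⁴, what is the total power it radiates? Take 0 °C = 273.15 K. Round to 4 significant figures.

T = 973.9 °C + 273.15 = 1247.05 K.
Lateral area A = 2πrL = 2π×3.681×10⁻³×0.3448 = 7.97467×10⁻³ m².
P = εσAT⁴ = 0.316 × 5.670×10⁻⁸ × 7.97467×10⁻³ × (1247.05)⁴ = 345.6 W.

P ≈ 345.6 W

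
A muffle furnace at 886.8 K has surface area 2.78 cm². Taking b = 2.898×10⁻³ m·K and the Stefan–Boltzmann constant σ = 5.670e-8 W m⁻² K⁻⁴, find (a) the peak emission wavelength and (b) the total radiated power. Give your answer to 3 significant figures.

λ_max ≈ 3.27 μm; P ≈ 9.75 W

(a) λ_max = b/T = 2.898×10⁻³/886.8 = 3.268×10⁻⁶ m = 3.27 μm.
Area A = 2.78 cm² = 2.78×10⁻⁴ m².
(b) P = σAT⁴ = 5.670×10⁻⁸×2.78×10⁻⁴×(886.8)⁴ = 9.75 W.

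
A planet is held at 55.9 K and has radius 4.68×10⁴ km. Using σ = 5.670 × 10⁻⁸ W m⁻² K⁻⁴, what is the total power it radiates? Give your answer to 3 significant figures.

Surface area A = 4πR² = 4π(4.68×10⁷ m)² = 2.75234×10¹⁶ m².
P = σAT⁴ = 5.670×10⁻⁸ × 2.75234×10¹⁶ × (55.9)⁴ = 1.52×10¹⁶ W.

P ≈ 1.52×10¹⁶ W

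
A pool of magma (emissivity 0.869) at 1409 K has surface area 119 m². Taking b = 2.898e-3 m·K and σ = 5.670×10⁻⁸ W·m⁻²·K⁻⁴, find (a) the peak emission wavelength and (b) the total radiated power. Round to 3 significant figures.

(a) λ_max = b/T = 2.898×10⁻³/1409 = 2.057×10⁻⁶ m = 2.06 μm.
Area A = 119 m².
(b) P = εσAT⁴ = 0.869×5.670×10⁻⁸×119×(1409)⁴ = 2.31×10⁷ W.

λ_max ≈ 2.06 μm; P ≈ 2.31×10⁷ W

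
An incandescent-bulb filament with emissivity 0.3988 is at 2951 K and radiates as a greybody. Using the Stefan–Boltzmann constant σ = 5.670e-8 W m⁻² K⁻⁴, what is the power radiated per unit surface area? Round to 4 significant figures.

Stefan–Boltzmann: I = εσT⁴ = 0.3988 × 5.670×10⁻⁸ × (2951)⁴ = 1.715×10⁶ W/m².

I ≈ 1.715×10⁶ W/m²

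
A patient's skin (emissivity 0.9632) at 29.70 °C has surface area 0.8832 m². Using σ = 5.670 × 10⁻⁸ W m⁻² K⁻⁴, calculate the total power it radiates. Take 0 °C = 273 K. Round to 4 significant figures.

T = 29.70 °C + 273 = 302.70 K.
Area A = 0.8832 m².
P = εσAT⁴ = 0.9632 × 5.670×10⁻⁸ × 0.8832 × (302.70)⁴ = 405.0 W.

P ≈ 405.0 W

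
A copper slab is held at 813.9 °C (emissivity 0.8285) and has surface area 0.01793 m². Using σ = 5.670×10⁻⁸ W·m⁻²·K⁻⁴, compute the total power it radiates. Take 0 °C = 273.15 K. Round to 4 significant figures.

P ≈ 1176 W

T = 813.9 °C + 273.15 = 1087.05 K.
Area A = 0.01793 m².
P = εσAT⁴ = 0.8285 × 5.670×10⁻⁸ × 0.01793 × (1087.05)⁴ = 1176 W.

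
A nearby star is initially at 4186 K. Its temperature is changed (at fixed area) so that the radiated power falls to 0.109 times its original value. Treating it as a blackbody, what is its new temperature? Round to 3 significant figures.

T₂ ≈ 2.41×10³ K

P ∝ T⁴, so T₂/T₁ = (P₂/P₁)^(1/4) = (0.109)^(1/4) = 0.574588.
T₂ = 4186 × 0.574588 = 2.41×10³ K.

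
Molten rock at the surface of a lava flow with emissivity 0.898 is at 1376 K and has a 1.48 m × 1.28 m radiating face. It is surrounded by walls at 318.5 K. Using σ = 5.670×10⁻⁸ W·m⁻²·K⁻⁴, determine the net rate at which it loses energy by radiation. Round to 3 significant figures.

Net loss ≈ 3.45×10⁵ W

Area A = 1.48 × 1.28 = 1.8944 m².
Net radiated power P_net = εσA(T⁴ − T₀⁴) = 0.898×5.670×10⁻⁸×1.8944×(1376⁴ − 318.5⁴).
T⁴ − T₀⁴ = 3.58487×10¹² − 1.02905×10¹⁰ = 3.57458×10¹² K⁴, so P_net = 3.45×10⁵ W.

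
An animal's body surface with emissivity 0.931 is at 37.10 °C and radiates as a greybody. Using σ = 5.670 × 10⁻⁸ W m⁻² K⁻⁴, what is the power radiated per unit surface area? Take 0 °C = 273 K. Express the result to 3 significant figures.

T = 37.10 °C + 273 = 310.10 K.
Stefan–Boltzmann: I = εσT⁴ = 0.931 × 5.670×10⁻⁸ × (310.10)⁴ = 488 W/m².

I ≈ 488 W/m²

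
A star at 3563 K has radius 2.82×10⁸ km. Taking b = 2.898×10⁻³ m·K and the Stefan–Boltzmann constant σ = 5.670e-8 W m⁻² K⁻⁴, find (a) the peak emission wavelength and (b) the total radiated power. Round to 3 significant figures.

(a) λ_max = b/T = 2.898×10⁻³/3563 = 8.134×10⁻⁷ m = 813 nm.
Surface area A = 4πR² = 4π(2.82×10¹¹ m)² = 9.99328×10²³ m².
(b) P = σAT⁴ = 5.670×10⁻⁸×9.99328×10²³×(3563)⁴ = 9.13×10³⁰ W.

λ_max ≈ 813 nm; P ≈ 9.13×10³⁰ W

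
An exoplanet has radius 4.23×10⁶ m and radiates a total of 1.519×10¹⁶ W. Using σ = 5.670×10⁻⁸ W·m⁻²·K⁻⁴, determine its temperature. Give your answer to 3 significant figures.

T ≈ 186 K

Surface area A = 4πR² = 4π(4.23×10⁶ m)² = 2.24849×10¹⁴ m².
P = σAT⁴ ⇒ T = (P/(σA))^(1/4) = (1.519×10¹⁶/(5.670×10⁻⁸×2.24849×10¹⁴))^(1/4) = 186 K.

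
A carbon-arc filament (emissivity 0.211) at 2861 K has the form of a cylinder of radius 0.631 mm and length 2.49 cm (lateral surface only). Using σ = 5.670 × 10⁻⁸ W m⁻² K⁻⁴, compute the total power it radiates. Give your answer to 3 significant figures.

P ≈ 79.1 W

Lateral area A = 2πrL = 2π×6.31×10⁻⁴×0.0249 = 9.87208×10⁻⁵ m².
P = εσAT⁴ = 0.211 × 5.670×10⁻⁸ × 9.87208×10⁻⁵ × (2861)⁴ = 79.1 W.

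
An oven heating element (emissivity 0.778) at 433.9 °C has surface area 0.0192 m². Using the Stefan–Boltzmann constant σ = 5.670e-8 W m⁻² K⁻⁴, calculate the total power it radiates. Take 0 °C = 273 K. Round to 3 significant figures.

P ≈ 211 W

T = 433.9 °C + 273 = 706.9 K.
Area A = 0.0192 m².
P = εσAT⁴ = 0.778 × 5.670×10⁻⁸ × 0.0192 × (706.9)⁴ = 211 W.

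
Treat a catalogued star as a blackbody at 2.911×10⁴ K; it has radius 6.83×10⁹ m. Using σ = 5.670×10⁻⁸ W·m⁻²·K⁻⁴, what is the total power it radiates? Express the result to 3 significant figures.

Surface area A = 4πR² = 4π(6.83×10⁹ m)² = 5.86207×10²⁰ m².
P = σAT⁴ = 5.670×10⁻⁸ × 5.86207×10²⁰ × (2.911×10⁴)⁴ = 2.39×10³¹ W.

P ≈ 2.39×10³¹ W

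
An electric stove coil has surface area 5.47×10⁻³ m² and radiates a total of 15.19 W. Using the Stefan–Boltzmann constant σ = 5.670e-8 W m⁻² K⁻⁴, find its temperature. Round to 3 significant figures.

Area A = 5.47×10⁻³ m².
P = σAT⁴ ⇒ T = (P/(σA))^(1/4) = (15.19/(5.670×10⁻⁸×5.47×10⁻³))^(1/4) = 470 K.

T ≈ 470 K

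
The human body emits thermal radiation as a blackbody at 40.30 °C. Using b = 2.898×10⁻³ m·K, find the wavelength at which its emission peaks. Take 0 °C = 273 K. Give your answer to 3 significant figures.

T = 40.30 °C + 273 = 313.30 K.
Wien's displacement law: λ_max = b/T = (2.898×10⁻³ m·K)/(313.30 K) = 9.250×10⁻⁶ m.
That is 9.25 μm, in the infrared range.

λ_max ≈ 9.25 μm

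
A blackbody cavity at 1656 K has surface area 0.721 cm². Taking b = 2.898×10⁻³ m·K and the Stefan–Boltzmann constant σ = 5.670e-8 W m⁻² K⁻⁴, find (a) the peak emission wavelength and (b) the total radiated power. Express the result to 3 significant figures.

(a) λ_max = b/T = 2.898×10⁻³/1656 = 1.750×10⁻⁶ m = 1.75 μm.
Area A = 0.721 cm² = 7.21×10⁻⁵ m².
(b) P = σAT⁴ = 5.670×10⁻⁸×7.21×10⁻⁵×(1656)⁴ = 30.7 W.

λ_max ≈ 1.75 μm; P ≈ 30.7 W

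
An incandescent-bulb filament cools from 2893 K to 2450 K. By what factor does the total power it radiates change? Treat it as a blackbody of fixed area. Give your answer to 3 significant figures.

P₂/P₁ ≈ 0.514

P ∝ T⁴, so P₂/P₁ = (T₂/T₁)⁴ = (2450/2893)⁴ = (0.846872)⁴ = 0.514.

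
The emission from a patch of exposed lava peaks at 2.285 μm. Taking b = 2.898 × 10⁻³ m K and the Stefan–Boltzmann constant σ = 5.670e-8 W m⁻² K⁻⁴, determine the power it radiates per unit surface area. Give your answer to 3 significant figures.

I ≈ 1.47×10⁵ W/m²

Wien's law: T = b/λ_max = 2.898×10⁻³/2.285×10⁻⁶ = 1268.27 K.
Then I = σT⁴ = 5.670×10⁻⁸×(1268.27)⁴ = 1.47×10⁵ W/m².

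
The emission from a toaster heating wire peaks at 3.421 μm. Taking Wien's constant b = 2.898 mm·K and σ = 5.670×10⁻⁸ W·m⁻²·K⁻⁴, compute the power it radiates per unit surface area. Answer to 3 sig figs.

Wien's law: T = b/λ_max = 2.898×10⁻³/3.421×10⁻⁶ = 847.121 K.
Then I = σT⁴ = 5.670×10⁻⁸×(847.121)⁴ = 2.92×10⁴ W/m².

I ≈ 2.92×10⁴ W/m²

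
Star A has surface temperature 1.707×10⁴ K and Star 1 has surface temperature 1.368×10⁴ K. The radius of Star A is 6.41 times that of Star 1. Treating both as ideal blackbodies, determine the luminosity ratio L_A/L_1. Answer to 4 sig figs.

L_A/L_1 ≈ 99.61

L ∝ R²T⁴, so L_A/L_1 = (R_A/R_1)²(T_A/T_1)⁴ = (6.41)² × (1.707×10⁴/1.368×10⁴)⁴ = 41.0881 × 2.42432 = 99.61.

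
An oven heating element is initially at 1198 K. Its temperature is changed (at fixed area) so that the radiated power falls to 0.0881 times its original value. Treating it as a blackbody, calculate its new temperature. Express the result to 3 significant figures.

P ∝ T⁴, so T₂/T₁ = (P₂/P₁)^(1/4) = (0.0881)^(1/4) = 0.544809.
T₂ = 1198 × 0.544809 = 653 K.

T₂ ≈ 653 K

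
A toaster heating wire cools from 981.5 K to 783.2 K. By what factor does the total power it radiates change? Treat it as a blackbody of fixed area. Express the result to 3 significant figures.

P₂/P₁ ≈ 0.405

P ∝ T⁴, so P₂/P₁ = (T₂/T₁)⁴ = (783.2/981.5)⁴ = (0.797962)⁴ = 0.405.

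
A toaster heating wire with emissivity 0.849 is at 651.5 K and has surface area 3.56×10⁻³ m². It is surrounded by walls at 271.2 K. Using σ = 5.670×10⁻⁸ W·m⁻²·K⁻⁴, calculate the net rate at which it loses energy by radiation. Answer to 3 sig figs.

Net loss ≈ 29.9 W

Area A = 3.56×10⁻³ m².
Net radiated power P_net = εσA(T⁴ − T₀⁴) = 0.849×5.670×10⁻⁸×3.56×10⁻³×(651.5⁴ − 271.2⁴).
T⁴ − T₀⁴ = 1.80160×10¹¹ − 5.40952×10⁹ = 1.74750×10¹¹ K⁴, so P_net = 29.9 W.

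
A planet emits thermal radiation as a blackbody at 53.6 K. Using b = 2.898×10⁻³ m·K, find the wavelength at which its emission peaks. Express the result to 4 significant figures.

λ_max ≈ 54.07 μm

Wien's displacement law: λ_max = b/T = (2.898×10⁻³ m·K)/(53.6 K) = 5.4067×10⁻⁵ m.
That is 54.07 μm, in the infrared range.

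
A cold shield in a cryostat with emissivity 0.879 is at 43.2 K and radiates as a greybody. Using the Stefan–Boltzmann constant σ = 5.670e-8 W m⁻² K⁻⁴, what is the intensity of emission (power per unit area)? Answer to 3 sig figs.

Stefan–Boltzmann: I = εσT⁴ = 0.879 × 5.670×10⁻⁸ × (43.2)⁴ = 0.174 W/m².

I ≈ 0.174 W/m²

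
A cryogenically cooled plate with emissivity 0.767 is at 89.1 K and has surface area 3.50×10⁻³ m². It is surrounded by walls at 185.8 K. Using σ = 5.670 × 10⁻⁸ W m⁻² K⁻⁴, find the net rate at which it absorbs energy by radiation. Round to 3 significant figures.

Net gain ≈ 0.172 W

Area A = 3.50×10⁻³ m².
Net radiated power P_net = εσA(T⁴ − T₀⁴) = 0.767×5.670×10⁻⁸×3.50×10⁻³×(89.1⁴ − 185.8⁴).
T⁴ − T₀⁴ = 6.30247×10⁷ − 1.19174×10⁹ = -1.12872×10⁹ K⁴, so P_net = -0.172 W — negative, meaning a net gain of 0.172 W.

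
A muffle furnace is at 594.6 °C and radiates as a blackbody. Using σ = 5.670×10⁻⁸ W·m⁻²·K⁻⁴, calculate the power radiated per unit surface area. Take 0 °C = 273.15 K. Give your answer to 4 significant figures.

I ≈ 3.215×10⁴ W/m²

T = 594.6 °C + 273.15 = 867.75 K.
Stefan–Boltzmann: I = σT⁴ = 5.670×10⁻⁸ × (867.75)⁴ = 3.215×10⁴ W/m².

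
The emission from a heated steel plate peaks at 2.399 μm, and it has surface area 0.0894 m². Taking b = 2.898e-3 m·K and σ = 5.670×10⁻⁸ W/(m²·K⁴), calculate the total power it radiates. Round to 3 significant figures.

Wien's law: T = b/λ_max = 2.898×10⁻³/2.399×10⁻⁶ = 1208.00 K.
Area A = 0.0894 m².
Then P = σAT⁴ = 5.670×10⁻⁸×0.0894×(1208.00)⁴ = 1.08×10⁴ W.

P ≈ 1.08×10⁴ W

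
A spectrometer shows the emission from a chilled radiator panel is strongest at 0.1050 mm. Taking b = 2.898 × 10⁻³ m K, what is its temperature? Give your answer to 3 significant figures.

T ≈ 27.6 K

Wien's law gives T = b/λ_max = (2.898×10⁻³ m·K)/(1.050×10⁻⁴ m) = 27.6 K.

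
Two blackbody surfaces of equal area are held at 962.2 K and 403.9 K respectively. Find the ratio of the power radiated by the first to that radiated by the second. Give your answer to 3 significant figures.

P₁/P₂ ≈ 32.2

With equal areas, P₁/P₂ = (T₁/T₂)⁴ = (962.2/403.9)⁴ = 32.2.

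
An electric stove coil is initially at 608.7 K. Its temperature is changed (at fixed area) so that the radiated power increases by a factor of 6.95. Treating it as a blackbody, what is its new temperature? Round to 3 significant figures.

P ∝ T⁴, so T₂/T₁ = (P₂/P₁)^(1/4) = (6.95)^(1/4) = 1.62366.
T₂ = 608.7 × 1.62366 = 988 K.

T₂ ≈ 988 K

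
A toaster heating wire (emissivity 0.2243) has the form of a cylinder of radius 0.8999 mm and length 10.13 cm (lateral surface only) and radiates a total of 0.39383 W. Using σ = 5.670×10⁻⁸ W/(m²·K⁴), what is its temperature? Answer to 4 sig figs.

T ≈ 482.2 K

Lateral area A = 2πrL = 2π×8.999×10⁻⁴×0.1013 = 5.72774×10⁻⁴ m².
P = εσAT⁴ ⇒ T = (P/(εσA))^(1/4) = (0.39383/(0.2243×5.670×10⁻⁸×5.72774×10⁻⁴))^(1/4) = 482.2 K.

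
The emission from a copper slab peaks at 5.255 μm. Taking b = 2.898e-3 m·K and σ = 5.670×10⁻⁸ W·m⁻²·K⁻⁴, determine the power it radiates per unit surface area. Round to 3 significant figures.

Wien's law: T = b/λ_max = 2.898×10⁻³/5.255×10⁻⁶ = 551.475 K.
Then I = σT⁴ = 5.670×10⁻⁸×(551.475)⁴ = 5.24×10³ W/m².

I ≈ 5.24×10³ W/m²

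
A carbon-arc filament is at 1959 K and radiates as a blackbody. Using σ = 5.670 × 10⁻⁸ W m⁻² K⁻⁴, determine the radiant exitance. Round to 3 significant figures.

Stefan–Boltzmann: I = σT⁴ = 5.670×10⁻⁸ × (1959)⁴ = 8.35×10⁵ W/m².

I ≈ 8.35×10⁵ W/m²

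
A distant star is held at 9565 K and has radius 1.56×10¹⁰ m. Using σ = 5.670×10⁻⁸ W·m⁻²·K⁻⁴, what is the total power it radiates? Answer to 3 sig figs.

Surface area A = 4πR² = 4π(1.56×10¹⁰ m)² = 3.05815×10²¹ m².
P = σAT⁴ = 5.670×10⁻⁸ × 3.05815×10²¹ × (9565)⁴ = 1.45×10³⁰ W.

P ≈ 1.45×10³⁰ W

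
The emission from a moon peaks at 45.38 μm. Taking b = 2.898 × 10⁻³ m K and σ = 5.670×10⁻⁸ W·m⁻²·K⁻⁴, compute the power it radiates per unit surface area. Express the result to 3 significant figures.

I ≈ 0.943 W/m²

Wien's law: T = b/λ_max = 2.898×10⁻³/4.538×10⁻⁵ = 63.8607 K.
Then I = σT⁴ = 5.670×10⁻⁸×(63.8607)⁴ = 0.943 W/m².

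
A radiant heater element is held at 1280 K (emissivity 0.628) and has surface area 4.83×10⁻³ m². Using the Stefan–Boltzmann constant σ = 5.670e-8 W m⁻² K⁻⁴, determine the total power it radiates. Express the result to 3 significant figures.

P ≈ 462 W

Area A = 4.83×10⁻³ m².
P = εσAT⁴ = 0.628 × 5.670×10⁻⁸ × 4.83×10⁻³ × (1280)⁴ = 462 W.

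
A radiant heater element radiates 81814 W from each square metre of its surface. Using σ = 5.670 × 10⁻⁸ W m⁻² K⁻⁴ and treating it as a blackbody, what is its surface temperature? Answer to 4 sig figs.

T ≈ 1096 K

I = σT⁴, so T = (I/σ)^(1/4) = (81814/(5.670×10⁻⁸))^(1/4) = 1096 K.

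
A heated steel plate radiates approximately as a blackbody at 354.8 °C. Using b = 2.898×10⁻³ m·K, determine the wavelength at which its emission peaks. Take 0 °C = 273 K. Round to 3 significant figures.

T = 354.8 °C + 273 = 627.8 K.
Wien's displacement law: λ_max = b/T = (2.898×10⁻³ m·K)/(627.8 K) = 4.616×10⁻⁶ m.
That is 4.62 μm, in the infrared range.

λ_max ≈ 4.62 μm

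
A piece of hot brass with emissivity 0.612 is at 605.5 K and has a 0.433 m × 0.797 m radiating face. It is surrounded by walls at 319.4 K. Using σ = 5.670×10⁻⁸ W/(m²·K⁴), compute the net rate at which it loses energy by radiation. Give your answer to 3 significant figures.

Net loss ≈ 1.49×10³ W

Area A = 0.433 × 0.797 = 0.345101 m².
Net radiated power P_net = εσA(T⁴ − T₀⁴) = 0.612×5.670×10⁻⁸×0.345101×(605.5⁴ − 319.4⁴).
T⁴ − T₀⁴ = 1.34418×10¹¹ − 1.04073×10¹⁰ = 1.24011×10¹¹ K⁴, so P_net = 1.49×10³ W.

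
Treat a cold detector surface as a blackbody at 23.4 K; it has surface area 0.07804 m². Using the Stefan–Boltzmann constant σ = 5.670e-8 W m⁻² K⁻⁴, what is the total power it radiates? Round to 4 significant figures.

Area A = 0.07804 m².
P = σAT⁴ = 5.670×10⁻⁸ × 0.07804 × (23.4)⁴ = 1.327×10⁻³ W.

P ≈ 1.327×10⁻³ W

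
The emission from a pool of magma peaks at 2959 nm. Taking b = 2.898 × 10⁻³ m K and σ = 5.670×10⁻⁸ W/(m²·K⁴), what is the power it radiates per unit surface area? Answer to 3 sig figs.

Wien's law: T = b/λ_max = 2.898×10⁻³/2.959×10⁻⁶ = 979.385 K.
Then I = σT⁴ = 5.670×10⁻⁸×(979.385)⁴ = 5.22×10⁴ W/m².

I ≈ 5.22×10⁴ W/m²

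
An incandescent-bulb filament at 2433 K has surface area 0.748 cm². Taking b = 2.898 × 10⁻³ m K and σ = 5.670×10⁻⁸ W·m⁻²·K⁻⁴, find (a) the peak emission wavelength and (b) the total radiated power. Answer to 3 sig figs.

λ_max ≈ 1.19 μm; P ≈ 149 W

(a) λ_max = b/T = 2.898×10⁻³/2433 = 1.191×10⁻⁶ m = 1.19 μm.
Area A = 0.748 cm² = 7.48×10⁻⁵ m².
(b) P = σAT⁴ = 5.670×10⁻⁸×7.48×10⁻⁵×(2433)⁴ = 149 W.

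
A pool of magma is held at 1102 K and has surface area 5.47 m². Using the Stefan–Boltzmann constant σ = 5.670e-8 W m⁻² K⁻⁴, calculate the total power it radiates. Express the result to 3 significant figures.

P ≈ 4.57×10⁵ W

Area A = 5.47 m².
P = σAT⁴ = 5.670×10⁻⁸ × 5.47 × (1102)⁴ = 4.57×10⁵ W.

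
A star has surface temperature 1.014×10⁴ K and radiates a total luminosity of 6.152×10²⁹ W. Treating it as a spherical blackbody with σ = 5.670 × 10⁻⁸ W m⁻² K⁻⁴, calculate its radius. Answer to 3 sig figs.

R ≈ 9.04×10⁹ m

L = 4πR²σT⁴ ⇒ R = √(L/(4πσT⁴)).
σT⁴ = 5.99425×10⁸ W/m², so R = √(6.152×10²⁹/(4π×5.99425×10⁸)) = 9.04×10⁹ m.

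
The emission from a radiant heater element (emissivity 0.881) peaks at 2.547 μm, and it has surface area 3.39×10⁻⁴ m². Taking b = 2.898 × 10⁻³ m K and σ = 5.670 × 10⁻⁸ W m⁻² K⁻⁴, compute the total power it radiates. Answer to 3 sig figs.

Wien's law: T = b/λ_max = 2.898×10⁻³/2.547×10⁻⁶ = 1137.81 K.
Area A = 3.39×10⁻⁴ m².
Then P = εσAT⁴ = 0.881×5.670×10⁻⁸×3.39×10⁻⁴×(1137.81)⁴ = 28.4 W.

P ≈ 28.4 W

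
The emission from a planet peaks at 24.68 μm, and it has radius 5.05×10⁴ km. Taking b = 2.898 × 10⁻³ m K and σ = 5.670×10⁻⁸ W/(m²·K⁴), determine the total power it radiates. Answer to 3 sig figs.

Wien's law: T = b/λ_max = 2.898×10⁻³/2.468×10⁻⁵ = 117.423 K.
Surface area A = 4πR² = 4π(5.05×10⁷ m)² = 3.20474×10¹⁶ m².
Then P = σAT⁴ = 5.670×10⁻⁸×3.20474×10¹⁶×(117.423)⁴ = 3.45×10¹⁷ W.

P ≈ 3.45×10¹⁷ W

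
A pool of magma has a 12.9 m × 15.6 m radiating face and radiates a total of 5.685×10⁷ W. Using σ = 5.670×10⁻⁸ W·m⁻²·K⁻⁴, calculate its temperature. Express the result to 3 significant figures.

Area A = 12.9 × 15.6 = 201.24 m².
P = σAT⁴ ⇒ T = (P/(σA))^(1/4) = (5.685×10⁷/(5.670×10⁻⁸×201.24))^(1/4) = 1.49×10³ K.

T ≈ 1.49×10³ K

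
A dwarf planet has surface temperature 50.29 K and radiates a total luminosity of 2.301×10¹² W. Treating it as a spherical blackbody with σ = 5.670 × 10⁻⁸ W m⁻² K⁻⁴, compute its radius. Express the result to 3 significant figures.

L = 4πR²σT⁴ ⇒ R = √(L/(4πσT⁴)).
σT⁴ = 0.362668 W/m², so R = √(2.301×10¹²/(4π×0.362668)) = 7.11×10⁵ m.

R ≈ 7.11×10⁵ m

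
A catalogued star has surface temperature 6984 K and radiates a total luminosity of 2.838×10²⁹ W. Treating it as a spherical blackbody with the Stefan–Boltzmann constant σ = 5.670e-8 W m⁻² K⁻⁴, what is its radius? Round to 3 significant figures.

L = 4πR²σT⁴ ⇒ R = √(L/(4πσT⁴)).
σT⁴ = 1.34896×10⁸ W/m², so R = √(2.838×10²⁹/(4π×1.34896×10⁸)) = 1.29×10¹⁰ m.

R ≈ 1.29×10¹⁰ m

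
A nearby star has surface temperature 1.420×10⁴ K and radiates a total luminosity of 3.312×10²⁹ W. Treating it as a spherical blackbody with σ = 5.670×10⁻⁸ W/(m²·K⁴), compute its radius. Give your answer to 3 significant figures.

L = 4πR²σT⁴ ⇒ R = √(L/(4πσT⁴)).
σT⁴ = 2.30535×10⁹ W/m², so R = √(3.312×10²⁹/(4π×2.30535×10⁹)) = 3.38×10⁹ m.

R ≈ 3.38×10⁹ m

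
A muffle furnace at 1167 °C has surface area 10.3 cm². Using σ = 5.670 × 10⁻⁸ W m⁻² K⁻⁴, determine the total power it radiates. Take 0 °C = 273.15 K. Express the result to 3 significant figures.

P ≈ 251 W

T = 1167 °C + 273.15 = 1440.15 K.
Area A = 10.3 cm² = 1.03×10⁻³ m².
P = σAT⁴ = 5.670×10⁻⁸ × 1.03×10⁻³ × (1440.15)⁴ = 251 W.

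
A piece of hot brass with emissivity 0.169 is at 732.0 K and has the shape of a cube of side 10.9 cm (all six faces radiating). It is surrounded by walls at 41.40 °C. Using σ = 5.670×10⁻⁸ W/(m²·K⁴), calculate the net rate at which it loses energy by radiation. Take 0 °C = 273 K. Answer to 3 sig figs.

Net loss ≈ 189 W

Surroundings: T = 41.40 °C + 273 = 314.40 K.
Area A = 6s² = 6×(0.109 m)² = 0.071286 m².
Net radiated power P_net = εσA(T⁴ − T₀⁴) = 0.169×5.670×10⁻⁸×0.071286×(732.0⁴ − 314.40⁴).
T⁴ − T₀⁴ = 2.87107×10¹¹ − 9.77080×10⁹ = 2.77336×10¹¹ K⁴, so P_net = 189 W.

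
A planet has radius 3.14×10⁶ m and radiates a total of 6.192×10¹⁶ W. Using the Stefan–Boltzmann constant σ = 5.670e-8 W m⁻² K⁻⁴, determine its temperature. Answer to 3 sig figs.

Surface area A = 4πR² = 4π(3.14×10⁶ m)² = 1.23899×10¹⁴ m².
P = σAT⁴ ⇒ T = (P/(σA))^(1/4) = (6.192×10¹⁶/(5.670×10⁻⁸×1.23899×10¹⁴))^(1/4) = 306 K.

T ≈ 306 K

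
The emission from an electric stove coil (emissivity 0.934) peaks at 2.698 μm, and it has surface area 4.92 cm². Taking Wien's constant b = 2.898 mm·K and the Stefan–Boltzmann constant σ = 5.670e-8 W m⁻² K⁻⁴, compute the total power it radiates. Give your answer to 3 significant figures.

P ≈ 34.7 W

Wien's law: T = b/λ_max = 2.898×10⁻³/2.698×10⁻⁶ = 1074.13 K.
Area A = 4.92 cm² = 4.92×10⁻⁴ m².
Then P = εσAT⁴ = 0.934×5.670×10⁻⁸×4.92×10⁻⁴×(1074.13)⁴ = 34.7 W.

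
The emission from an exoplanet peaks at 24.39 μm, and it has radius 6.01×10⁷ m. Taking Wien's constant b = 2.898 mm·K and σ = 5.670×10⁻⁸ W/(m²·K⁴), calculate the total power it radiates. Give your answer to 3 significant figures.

Wien's law: T = b/λ_max = 2.898×10⁻³/2.439×10⁻⁵ = 118.819 K.
Surface area A = 4πR² = 4π(6.01×10⁷ m)² = 4.53899×10¹⁶ m².
Then P = σAT⁴ = 5.670×10⁻⁸×4.53899×10¹⁶×(118.819)⁴ = 5.13×10¹⁷ W.

P ≈ 5.13×10¹⁷ W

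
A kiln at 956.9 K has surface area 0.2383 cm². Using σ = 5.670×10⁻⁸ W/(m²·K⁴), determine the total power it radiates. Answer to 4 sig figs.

Area A = 0.2383 cm² = 2.383×10⁻⁵ m².
P = σAT⁴ = 5.670×10⁻⁸ × 2.383×10⁻⁵ × (956.9)⁴ = 1.133 W.

P ≈ 1.133 W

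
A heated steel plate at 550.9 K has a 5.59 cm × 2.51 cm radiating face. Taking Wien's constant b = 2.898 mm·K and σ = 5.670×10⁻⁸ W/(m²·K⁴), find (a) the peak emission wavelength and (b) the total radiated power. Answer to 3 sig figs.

(a) λ_max = b/T = 2.898×10⁻³/550.9 = 5.260×10⁻⁶ m = 5.26 μm.
Area A = 0.0559 × 0.0251 = 1.40309×10⁻³ m².
(b) P = σAT⁴ = 5.670×10⁻⁸×1.40309×10⁻³×(550.9)⁴ = 7.33 W.

λ_max ≈ 5.26 μm; P ≈ 7.33 W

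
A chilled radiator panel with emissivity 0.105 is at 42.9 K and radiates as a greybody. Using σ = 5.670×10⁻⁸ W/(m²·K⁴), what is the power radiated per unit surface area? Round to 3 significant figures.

I ≈ 0.0202 W/m²

Stefan–Boltzmann: I = εσT⁴ = 0.105 × 5.670×10⁻⁸ × (42.9)⁴ = 0.0202 W/m².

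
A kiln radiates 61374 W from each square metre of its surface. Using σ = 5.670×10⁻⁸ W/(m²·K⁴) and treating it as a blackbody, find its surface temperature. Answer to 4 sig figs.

I = σT⁴, so T = (I/σ)^(1/4) = (61374/(5.670×10⁻⁸))^(1/4) = 1020 K.

T ≈ 1020 K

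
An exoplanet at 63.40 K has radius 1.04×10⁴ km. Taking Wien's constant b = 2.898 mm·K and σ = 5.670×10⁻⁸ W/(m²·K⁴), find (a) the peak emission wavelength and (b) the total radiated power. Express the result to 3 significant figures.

(a) λ_max = b/T = 2.898×10⁻³/63.40 = 4.571×10⁻⁵ m = 45.7 μm.
Surface area A = 4πR² = 4π(1.04×10⁷ m)² = 1.35918×10¹⁵ m².
(b) P = σAT⁴ = 5.670×10⁻⁸×1.35918×10¹⁵×(63.40)⁴ = 1.25×10¹⁵ W.

λ_max ≈ 45.7 μm; P ≈ 1.25×10¹⁵ W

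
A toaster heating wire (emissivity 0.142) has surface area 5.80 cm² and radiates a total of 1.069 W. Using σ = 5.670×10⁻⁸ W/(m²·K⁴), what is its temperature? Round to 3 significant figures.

Area A = 5.80 cm² = 5.80×10⁻⁴ m².
P = εσAT⁴ ⇒ T = (P/(εσA))^(1/4) = (1.069/(0.142×5.670×10⁻⁸×5.80×10⁻⁴))^(1/4) = 692 K.

T ≈ 692 K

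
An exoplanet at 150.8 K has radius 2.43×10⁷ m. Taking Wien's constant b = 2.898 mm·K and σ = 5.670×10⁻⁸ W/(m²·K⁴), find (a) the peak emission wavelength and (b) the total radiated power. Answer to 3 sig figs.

λ_max ≈ 19.2 μm; P ≈ 2.18×10¹⁷ W

(a) λ_max = b/T = 2.898×10⁻³/150.8 = 1.922×10⁻⁵ m = 19.2 μm.
Surface area A = 4πR² = 4π(2.43×10⁷ m)² = 7.42032×10¹⁵ m².
(b) P = σAT⁴ = 5.670×10⁻⁸×7.42032×10¹⁵×(150.8)⁴ = 2.18×10¹⁷ W.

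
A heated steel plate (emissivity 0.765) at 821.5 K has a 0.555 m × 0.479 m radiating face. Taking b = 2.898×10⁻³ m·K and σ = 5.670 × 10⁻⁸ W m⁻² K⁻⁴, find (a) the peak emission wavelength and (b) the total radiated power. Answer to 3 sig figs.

λ_max ≈ 3.53 μm; P ≈ 5.25×10³ W

(a) λ_max = b/T = 2.898×10⁻³/821.5 = 3.528×10⁻⁶ m = 3.53 μm.
Area A = 0.555 × 0.479 = 0.265845 m².
(b) P = εσAT⁴ = 0.765×5.670×10⁻⁸×0.265845×(821.5)⁴ = 5.25×10³ W.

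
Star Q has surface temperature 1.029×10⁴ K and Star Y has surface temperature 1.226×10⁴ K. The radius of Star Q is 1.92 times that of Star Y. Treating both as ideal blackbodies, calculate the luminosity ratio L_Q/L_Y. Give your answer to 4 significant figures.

L ∝ R²T⁴, so L_Q/L_Y = (R_Q/R_Y)²(T_Q/T_Y)⁴ = (1.92)² × (1.029×10⁴/1.226×10⁴)⁴ = 3.6864 × 0.496249 = 1.829.

L_Q/L_Y ≈ 1.829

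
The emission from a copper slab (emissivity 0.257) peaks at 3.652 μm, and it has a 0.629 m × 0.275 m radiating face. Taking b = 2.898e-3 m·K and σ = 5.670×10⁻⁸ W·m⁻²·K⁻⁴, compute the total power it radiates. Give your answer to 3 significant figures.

P ≈ 999 W

Wien's law: T = b/λ_max = 2.898×10⁻³/3.652×10⁻⁶ = 793.538 K.
Area A = 0.629 × 0.275 = 0.172975 m².
Then P = εσAT⁴ = 0.257×5.670×10⁻⁸×0.172975×(793.538)⁴ = 999 W.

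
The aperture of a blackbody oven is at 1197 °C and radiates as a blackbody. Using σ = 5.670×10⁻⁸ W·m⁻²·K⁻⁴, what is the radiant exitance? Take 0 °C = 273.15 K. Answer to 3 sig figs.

T = 1197 °C + 273.15 = 1470.15 K.
Stefan–Boltzmann: I = σT⁴ = 5.670×10⁻⁸ × (1470.15)⁴ = 2.65×10⁵ W/m².

I ≈ 2.65×10⁵ W/m²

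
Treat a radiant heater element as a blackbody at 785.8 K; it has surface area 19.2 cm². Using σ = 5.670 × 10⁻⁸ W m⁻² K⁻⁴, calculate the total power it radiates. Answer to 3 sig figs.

Area A = 19.2 cm² = 1.92×10⁻³ m².
P = σAT⁴ = 5.670×10⁻⁸ × 1.92×10⁻³ × (785.8)⁴ = 41.5 W.

P ≈ 41.5 W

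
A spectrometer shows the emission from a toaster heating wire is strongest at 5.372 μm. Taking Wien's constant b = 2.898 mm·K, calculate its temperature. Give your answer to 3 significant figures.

Wien's law gives T = b/λ_max = (2.898×10⁻³ m·K)/(5.372×10⁻⁶ m) = 539 K.

T ≈ 539 K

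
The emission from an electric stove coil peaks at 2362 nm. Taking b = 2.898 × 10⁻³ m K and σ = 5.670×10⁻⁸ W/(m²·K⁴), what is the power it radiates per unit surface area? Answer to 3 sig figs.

Wien's law: T = b/λ_max = 2.898×10⁻³/2.362×10⁻⁶ = 1226.93 K.
Then I = σT⁴ = 5.670×10⁻⁸×(1226.93)⁴ = 1.28×10⁵ W/m².

I ≈ 1.28×10⁵ W/m²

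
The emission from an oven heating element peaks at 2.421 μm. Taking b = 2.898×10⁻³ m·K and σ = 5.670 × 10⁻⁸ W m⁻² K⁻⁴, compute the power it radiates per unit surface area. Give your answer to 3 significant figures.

I ≈ 1.16×10⁵ W/m²

Wien's law: T = b/λ_max = 2.898×10⁻³/2.421×10⁻⁶ = 1197.03 K.
Then I = σT⁴ = 5.670×10⁻⁸×(1197.03)⁴ = 1.16×10⁵ W/m².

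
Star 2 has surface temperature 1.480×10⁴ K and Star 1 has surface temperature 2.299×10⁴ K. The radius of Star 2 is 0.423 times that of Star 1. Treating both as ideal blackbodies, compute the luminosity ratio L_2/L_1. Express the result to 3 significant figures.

L_2/L_1 ≈ 0.0307

L ∝ R²T⁴, so L_2/L_1 = (R_2/R_1)²(T_2/T_1)⁴ = (0.423)² × (1.480×10⁴/2.299×10⁴)⁴ = 0.178929 × 0.171748 = 0.0307.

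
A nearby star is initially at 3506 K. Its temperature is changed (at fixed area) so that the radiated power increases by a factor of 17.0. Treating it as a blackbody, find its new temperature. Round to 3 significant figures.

T₂ ≈ 7.12×10³ K

P ∝ T⁴, so T₂/T₁ = (P₂/P₁)^(1/4) = (17.0)^(1/4) = 2.03054.
T₂ = 3506 × 2.03054 = 7.12×10³ K.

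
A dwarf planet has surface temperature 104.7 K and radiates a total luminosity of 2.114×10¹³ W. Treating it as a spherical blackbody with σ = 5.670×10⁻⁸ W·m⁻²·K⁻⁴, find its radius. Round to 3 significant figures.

R ≈ 4.97×10⁵ m

L = 4πR²σT⁴ ⇒ R = √(L/(4πσT⁴)).
σT⁴ = 6.81349 W/m², so R = √(2.114×10¹³/(4π×6.81349)) = 4.97×10⁵ m.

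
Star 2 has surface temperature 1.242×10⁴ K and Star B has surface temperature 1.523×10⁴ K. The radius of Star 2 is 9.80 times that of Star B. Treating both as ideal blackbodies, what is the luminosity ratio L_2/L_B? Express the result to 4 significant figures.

L_2/L_B ≈ 42.48

L ∝ R²T⁴, so L_2/L_B = (R_2/R_B)²(T_2/T_B)⁴ = (9.80)² × (1.242×10⁴/1.523×10⁴)⁴ = 96.04 × 0.442269 = 42.48.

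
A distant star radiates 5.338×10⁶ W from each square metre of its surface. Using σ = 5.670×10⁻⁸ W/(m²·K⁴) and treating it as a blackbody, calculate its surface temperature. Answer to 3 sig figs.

I = σT⁴, so T = (I/σ)^(1/4) = (5.338×10⁶/(5.670×10⁻⁸))^(1/4) = 3.11×10³ K.

T ≈ 3.11×10³ K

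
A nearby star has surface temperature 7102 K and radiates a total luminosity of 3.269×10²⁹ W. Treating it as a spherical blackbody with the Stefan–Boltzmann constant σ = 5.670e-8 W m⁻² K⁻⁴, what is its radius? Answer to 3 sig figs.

R ≈ 1.34×10¹⁰ m

L = 4πR²σT⁴ ⇒ R = √(L/(4πσT⁴)).
σT⁴ = 1.44247×10⁸ W/m², so R = √(3.269×10²⁹/(4π×1.44247×10⁸)) = 1.34×10¹⁰ m.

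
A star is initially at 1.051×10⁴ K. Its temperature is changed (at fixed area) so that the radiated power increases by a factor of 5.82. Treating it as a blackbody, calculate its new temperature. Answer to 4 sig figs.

P ∝ T⁴, so T₂/T₁ = (P₂/P₁)^(1/4) = (5.82)^(1/4) = 1.55321.
T₂ = 1.051×10⁴ × 1.55321 = 1.632×10⁴ K.

T₂ ≈ 1.632×10⁴ K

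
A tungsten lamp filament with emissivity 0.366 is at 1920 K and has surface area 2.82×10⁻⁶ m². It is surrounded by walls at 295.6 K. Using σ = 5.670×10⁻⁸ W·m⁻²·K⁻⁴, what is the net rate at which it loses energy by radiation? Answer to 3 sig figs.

Area A = 2.82×10⁻⁶ m².
Net radiated power P_net = εσA(T⁴ − T₀⁴) = 0.366×5.670×10⁻⁸×2.82×10⁻⁶×(1920⁴ − 295.6⁴).
T⁴ − T₀⁴ = 1.35895×10¹³ − 7.63515×10⁹ = 1.35819×10¹³ K⁴, so P_net = 0.795 W.

Net loss ≈ 0.795 W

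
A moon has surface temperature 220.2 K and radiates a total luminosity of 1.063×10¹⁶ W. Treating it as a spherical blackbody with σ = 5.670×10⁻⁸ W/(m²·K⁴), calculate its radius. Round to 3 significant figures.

R ≈ 2.52×10⁶ m

L = 4πR²σT⁴ ⇒ R = √(L/(4πσT⁴)).
σT⁴ = 133.307 W/m², so R = √(1.063×10¹⁶/(4π×133.307)) = 2.52×10⁶ m.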